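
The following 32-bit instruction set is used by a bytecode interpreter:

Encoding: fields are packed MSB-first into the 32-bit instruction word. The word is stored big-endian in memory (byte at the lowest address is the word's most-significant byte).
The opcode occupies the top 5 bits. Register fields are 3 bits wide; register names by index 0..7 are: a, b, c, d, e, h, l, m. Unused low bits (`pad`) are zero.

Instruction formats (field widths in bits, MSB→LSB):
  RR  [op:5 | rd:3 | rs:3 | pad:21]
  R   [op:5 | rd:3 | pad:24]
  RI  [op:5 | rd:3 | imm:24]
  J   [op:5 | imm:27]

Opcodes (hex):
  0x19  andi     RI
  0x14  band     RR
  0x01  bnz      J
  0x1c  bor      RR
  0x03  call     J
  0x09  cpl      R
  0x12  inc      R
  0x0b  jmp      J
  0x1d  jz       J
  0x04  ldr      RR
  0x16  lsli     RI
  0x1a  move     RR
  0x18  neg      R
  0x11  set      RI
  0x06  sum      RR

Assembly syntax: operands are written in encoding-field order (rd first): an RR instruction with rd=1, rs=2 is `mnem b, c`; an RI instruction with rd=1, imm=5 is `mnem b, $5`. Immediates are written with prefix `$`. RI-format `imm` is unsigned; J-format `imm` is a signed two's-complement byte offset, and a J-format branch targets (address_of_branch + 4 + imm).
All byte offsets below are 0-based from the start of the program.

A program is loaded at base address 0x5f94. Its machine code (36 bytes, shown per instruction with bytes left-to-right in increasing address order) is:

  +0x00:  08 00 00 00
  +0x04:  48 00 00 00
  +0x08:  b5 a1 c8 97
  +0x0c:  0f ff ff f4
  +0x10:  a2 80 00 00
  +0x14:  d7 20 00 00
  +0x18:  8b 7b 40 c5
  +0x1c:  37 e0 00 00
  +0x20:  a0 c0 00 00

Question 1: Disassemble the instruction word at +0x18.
set d, $8077509

[18] 8b 7b 40 c5 → 0x8b7b40c5
  top 5b → 0x11 → set [RI]
  rd@[26:24]=0x3 ⇒ d
  imm@[23:0]=0x7b40c5 ⇒ $8077509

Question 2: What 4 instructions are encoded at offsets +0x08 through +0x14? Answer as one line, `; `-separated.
lsli h, $10602647; bnz $-12; band c, e; move m, b

+0x08: b5 a1 c8 97 ⇒ word 0xb5a1c897 (big)
  opcode bits[31:27]=0x16: lsli/RI
  [26:24] rd=5 = h
  [23:0] imm=10602647 = $10602647
+0x0c: 0f ff ff f4 ⇒ word 0x0ffffff4 (big)
  opcode bits[31:27]=0x1: bnz/J
  [26:0] imm=134217716 (s27→-12) = $-12
+0x10: a2 80 00 00 ⇒ word 0xa2800000 (big)
  opcode bits[31:27]=0x14: band/RR
  [26:24] rd=2 = c
  [23:21] rs=4 = e
+0x14: d7 20 00 00 ⇒ word 0xd7200000 (big)
  opcode bits[31:27]=0x1a: move/RR
  [26:24] rd=7 = m
  [23:21] rs=1 = b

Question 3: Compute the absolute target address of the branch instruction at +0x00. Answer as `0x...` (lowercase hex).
0x5f98

[00] 08 00 00 00 → 0x08000000
  top 5b → 0x1 → bnz [J]
  [26:0] imm=0 = $0
  target = base 0x5f94 + off 0x00 + 4 + imm 0 = 0x5f98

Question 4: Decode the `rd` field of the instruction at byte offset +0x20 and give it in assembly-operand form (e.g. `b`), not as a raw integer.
a

+0x20: a0 c0 00 00 ⇒ word 0xa0c00000 (big)
  op=0xa0c00000>>27=0x14 ⇒ band (RR)
  [26:24] rd=0 = a
  [23:21] rs=6 = l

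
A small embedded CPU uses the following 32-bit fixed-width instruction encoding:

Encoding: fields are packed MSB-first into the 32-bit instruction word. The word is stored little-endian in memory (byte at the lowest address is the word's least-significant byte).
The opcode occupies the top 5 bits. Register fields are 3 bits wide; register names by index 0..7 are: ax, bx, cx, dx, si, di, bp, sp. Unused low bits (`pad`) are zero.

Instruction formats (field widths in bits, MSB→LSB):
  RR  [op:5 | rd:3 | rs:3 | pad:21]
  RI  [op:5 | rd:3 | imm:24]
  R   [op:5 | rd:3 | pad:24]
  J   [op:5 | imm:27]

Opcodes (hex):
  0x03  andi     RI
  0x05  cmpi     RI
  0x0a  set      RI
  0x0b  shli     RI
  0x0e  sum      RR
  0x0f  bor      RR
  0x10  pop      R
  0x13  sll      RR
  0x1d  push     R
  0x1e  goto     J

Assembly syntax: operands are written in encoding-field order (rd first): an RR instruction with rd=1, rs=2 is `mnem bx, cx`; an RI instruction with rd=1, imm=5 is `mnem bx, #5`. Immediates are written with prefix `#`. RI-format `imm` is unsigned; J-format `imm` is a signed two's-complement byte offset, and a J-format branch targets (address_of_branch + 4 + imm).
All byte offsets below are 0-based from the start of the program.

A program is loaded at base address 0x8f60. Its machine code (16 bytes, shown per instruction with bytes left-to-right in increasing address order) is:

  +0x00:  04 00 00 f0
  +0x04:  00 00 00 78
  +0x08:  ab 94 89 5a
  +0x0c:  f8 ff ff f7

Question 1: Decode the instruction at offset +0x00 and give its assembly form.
+0x00: 04 00 00 f0 ⇒ word 0xf0000004 (little)
  top 5b → 0x1e → goto [J]
  imm: (w>>0)&0x7ffffff=0x4 → #4

goto #4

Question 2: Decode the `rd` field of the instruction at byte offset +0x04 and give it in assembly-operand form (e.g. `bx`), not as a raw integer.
[04] 00 00 00 78 → 0x78000000
  top 5b → 0xf → bor [RR]
  rd: (w>>24)&0x7=0x0 → ax
  rs: (w>>21)&0x7=0x0 → ax

ax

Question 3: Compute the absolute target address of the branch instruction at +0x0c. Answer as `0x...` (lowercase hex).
0x8f68

@+0c  little-endian(f8 ff ff f7) = 0xf7fffff8
  op=0xf7fffff8>>27=0x1e ⇒ goto (J)
  [26:0] imm=134217720 (s27→-8) = #-8
  target = base 0x8f60 + off 0x0c + 4 + imm -8 = 0x8f68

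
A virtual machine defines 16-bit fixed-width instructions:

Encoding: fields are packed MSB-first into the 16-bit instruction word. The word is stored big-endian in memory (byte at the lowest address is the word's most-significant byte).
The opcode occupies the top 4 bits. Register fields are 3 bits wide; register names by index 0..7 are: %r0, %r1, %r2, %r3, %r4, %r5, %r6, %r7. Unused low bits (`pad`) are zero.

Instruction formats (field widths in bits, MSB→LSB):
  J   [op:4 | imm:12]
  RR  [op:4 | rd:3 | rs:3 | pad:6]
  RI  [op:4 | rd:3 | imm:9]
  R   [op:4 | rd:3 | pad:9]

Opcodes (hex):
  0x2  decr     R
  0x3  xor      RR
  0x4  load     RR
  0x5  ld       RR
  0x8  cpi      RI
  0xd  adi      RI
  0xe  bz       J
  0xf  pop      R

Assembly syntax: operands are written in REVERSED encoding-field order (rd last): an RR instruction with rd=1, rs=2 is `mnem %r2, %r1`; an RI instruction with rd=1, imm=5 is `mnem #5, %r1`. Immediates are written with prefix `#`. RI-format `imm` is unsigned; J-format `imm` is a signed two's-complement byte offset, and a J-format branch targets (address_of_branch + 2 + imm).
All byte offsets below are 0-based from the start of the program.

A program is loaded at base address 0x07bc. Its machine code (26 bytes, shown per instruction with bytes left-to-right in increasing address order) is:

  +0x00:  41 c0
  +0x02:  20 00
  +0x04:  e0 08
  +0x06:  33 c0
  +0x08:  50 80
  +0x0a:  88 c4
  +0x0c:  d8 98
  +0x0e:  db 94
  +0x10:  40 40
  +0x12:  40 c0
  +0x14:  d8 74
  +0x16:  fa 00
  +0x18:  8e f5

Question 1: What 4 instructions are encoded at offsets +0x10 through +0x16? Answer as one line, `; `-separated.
+0x10: 40 40 ⇒ word 0x4040 (big)
  op=0x4040>>12=0x4 ⇒ load (RR)
  rd: (w>>9)&0x7=0x0 → %r0
  rs: (w>>6)&0x7=0x1 → %r1
+0x12: 40 c0 ⇒ word 0x40c0 (big)
  op=0x40c0>>12=0x4 ⇒ load (RR)
  rd: (w>>9)&0x7=0x0 → %r0
  rs: (w>>6)&0x7=0x3 → %r3
+0x14: d8 74 ⇒ word 0xd874 (big)
  op=0xd874>>12=0xd ⇒ adi (RI)
  rd: (w>>9)&0x7=0x4 → %r4
  imm: (w>>0)&0x1ff=0x74 → #116
+0x16: fa 00 ⇒ word 0xfa00 (big)
  op=0xfa00>>12=0xf ⇒ pop (R)
  rd: (w>>9)&0x7=0x5 → %r5

load %r1, %r0; load %r3, %r0; adi #116, %r4; pop %r5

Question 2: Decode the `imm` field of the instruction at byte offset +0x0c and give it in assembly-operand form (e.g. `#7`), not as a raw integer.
#152

[0c] d8 98 → 0xd898
  top 4b → 0xd → adi [RI]
  rd@[11:9]=0x4 ⇒ %r4
  imm@[8:0]=0x98 ⇒ #152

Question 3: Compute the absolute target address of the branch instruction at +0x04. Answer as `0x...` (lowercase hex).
0x07ca

@+04  big-endian(e0 08) = 0xe008
  opcode bits[15:12]=0xe: bz/J
  imm: (w>>0)&0xfff=0x8 → #8
  target = base 0x07bc + off 0x04 + 2 + imm 8 = 0x07ca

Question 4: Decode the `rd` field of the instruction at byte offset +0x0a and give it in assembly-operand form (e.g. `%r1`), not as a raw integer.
[0a] 88 c4 → 0x88c4
  opcode bits[15:12]=0x8: cpi/RI
  rd: (w>>9)&0x7=0x4 → %r4
  imm: (w>>0)&0x1ff=0xc4 → #196

%r4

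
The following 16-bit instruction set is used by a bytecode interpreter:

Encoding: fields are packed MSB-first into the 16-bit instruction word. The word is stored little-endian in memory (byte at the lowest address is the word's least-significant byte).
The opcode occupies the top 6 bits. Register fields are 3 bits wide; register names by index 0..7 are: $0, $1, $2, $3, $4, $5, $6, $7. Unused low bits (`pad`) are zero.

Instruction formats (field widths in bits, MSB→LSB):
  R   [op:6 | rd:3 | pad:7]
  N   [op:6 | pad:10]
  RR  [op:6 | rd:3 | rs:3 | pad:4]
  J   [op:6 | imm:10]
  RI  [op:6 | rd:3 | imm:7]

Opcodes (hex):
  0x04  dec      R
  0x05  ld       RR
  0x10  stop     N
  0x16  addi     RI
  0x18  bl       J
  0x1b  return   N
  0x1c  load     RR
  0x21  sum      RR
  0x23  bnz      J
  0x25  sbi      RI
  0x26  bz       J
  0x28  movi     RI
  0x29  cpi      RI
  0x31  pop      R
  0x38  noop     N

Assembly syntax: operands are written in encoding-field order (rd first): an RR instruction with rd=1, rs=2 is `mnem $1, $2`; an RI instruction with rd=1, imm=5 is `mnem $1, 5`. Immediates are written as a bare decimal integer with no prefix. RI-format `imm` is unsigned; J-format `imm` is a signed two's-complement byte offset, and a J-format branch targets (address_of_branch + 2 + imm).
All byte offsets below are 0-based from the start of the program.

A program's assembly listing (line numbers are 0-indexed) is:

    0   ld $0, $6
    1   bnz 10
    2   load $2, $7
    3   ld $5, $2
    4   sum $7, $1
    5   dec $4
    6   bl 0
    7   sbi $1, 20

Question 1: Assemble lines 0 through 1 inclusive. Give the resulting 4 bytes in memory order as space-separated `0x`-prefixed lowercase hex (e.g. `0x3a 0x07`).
0. ld fields op=0x5:6|rd=0:3|rs=6:3|pad=0:4 → word 1460h → 60 14
1. bnz fields op=0x23:6|imm=10:10 → word 8c0ah → 0a 8c

0x60 0x14 0x0a 0x8c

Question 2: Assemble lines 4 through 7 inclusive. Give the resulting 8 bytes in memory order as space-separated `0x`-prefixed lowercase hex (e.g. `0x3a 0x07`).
0x90 0x87 0x00 0x12 0x00 0x60 0x94 0x94

line 4 (sum): pack op=0x21:6|rd=7:3|rs=1:3|pad=0:4 = 0x8790; little→ 90 87
line 5 (dec): pack op=0x4:6|rd=4:3|pad=0:7 = 0x1200; little→ 00 12
line 6 (bl): pack op=0x18:6|imm=0:10 = 0x6000; little→ 00 60
line 7 (sbi): pack op=0x25:6|rd=1:3|imm=20:7 = 0x9494; little→ 94 94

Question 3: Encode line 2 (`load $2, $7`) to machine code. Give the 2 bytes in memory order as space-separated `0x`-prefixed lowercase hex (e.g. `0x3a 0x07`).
L2: load op=0x1c:6|rd=2:3|rs=7:3|pad=0:4 ⇒ 0x7170 ⇒ little 70 71

0x70 0x71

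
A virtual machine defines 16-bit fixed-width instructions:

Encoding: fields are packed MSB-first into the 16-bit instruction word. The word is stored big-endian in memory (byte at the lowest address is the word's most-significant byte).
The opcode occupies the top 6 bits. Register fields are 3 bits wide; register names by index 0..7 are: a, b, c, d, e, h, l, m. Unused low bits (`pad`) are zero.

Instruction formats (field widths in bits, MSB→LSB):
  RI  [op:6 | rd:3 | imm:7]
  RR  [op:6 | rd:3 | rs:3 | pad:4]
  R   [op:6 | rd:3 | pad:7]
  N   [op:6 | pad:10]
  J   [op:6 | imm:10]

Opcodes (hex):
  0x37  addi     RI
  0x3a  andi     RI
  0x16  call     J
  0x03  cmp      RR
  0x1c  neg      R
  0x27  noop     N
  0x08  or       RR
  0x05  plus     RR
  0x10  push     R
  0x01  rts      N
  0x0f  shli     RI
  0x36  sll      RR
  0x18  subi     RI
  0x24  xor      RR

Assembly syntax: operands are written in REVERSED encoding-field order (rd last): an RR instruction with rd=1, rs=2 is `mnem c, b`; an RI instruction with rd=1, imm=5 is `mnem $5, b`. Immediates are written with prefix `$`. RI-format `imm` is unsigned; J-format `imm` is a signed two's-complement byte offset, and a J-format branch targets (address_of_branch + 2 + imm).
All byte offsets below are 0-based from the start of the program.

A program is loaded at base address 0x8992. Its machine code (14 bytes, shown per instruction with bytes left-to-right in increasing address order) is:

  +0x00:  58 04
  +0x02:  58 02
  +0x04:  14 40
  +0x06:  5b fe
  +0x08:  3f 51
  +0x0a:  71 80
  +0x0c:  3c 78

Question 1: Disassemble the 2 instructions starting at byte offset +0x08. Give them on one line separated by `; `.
@+08  big-endian(3f 51) = 0x3f51
  opcode bits[15:10]=0xf: shli/RI
  [9:7] rd=6 = l
  [6:0] imm=81 = $81
@+0a  big-endian(71 80) = 0x7180
  opcode bits[15:10]=0x1c: neg/R
  [9:7] rd=3 = d

shli $81, l; neg d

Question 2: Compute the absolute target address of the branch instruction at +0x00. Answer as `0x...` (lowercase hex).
0x8998

+0x00: 58 04 ⇒ word 0x5804 (big)
  op=0x5804>>10=0x16 ⇒ call (J)
  [9:0] imm=4 = $4
  target = base 0x8992 + off 0x00 + 2 + imm 4 = 0x8998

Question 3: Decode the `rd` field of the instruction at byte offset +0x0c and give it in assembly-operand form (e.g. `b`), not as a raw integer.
+0x0c: 3c 78 ⇒ word 0x3c78 (big)
  top 6b → 0xf → shli [RI]
  rd@[9:7]=0x0 ⇒ a
  imm@[6:0]=0x78 ⇒ $120

a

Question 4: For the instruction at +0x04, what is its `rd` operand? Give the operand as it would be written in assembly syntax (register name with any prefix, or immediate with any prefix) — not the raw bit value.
a

[04] 14 40 → 0x1440
  top 6b → 0x5 → plus [RR]
  rd@[9:7]=0x0 ⇒ a
  rs@[6:4]=0x4 ⇒ e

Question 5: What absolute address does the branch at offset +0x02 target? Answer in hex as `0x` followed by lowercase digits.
[02] 58 02 → 0x5802
  op=0x5802>>10=0x16 ⇒ call (J)
  imm@[9:0]=0x2 ⇒ $2
  target = base 0x8992 + off 0x02 + 2 + imm 2 = 0x8998

0x8998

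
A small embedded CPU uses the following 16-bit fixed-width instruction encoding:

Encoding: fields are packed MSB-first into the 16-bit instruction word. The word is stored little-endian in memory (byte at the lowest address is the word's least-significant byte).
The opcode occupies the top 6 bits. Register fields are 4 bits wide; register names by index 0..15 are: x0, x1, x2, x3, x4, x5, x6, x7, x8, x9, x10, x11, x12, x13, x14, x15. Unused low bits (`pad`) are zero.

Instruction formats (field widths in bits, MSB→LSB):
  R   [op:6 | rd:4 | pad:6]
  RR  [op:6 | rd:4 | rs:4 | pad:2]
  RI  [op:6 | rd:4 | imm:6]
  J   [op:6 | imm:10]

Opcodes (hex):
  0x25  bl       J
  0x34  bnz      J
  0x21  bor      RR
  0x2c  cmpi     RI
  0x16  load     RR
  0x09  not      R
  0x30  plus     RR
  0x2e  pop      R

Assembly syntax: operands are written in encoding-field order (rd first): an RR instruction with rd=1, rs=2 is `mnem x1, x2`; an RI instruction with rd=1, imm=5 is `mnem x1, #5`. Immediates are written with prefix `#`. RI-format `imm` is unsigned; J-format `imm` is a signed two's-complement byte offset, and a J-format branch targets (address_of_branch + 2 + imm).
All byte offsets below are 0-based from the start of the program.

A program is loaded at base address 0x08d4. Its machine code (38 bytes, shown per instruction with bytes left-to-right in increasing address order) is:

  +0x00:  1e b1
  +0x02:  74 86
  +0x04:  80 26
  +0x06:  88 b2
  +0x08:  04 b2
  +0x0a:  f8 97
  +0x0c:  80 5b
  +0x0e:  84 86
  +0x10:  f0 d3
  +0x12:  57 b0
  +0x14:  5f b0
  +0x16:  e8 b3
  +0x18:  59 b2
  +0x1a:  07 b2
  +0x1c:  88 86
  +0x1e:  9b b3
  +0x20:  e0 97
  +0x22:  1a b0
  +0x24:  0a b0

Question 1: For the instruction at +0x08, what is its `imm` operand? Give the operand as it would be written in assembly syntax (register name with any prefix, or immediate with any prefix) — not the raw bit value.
#4

off 0x08: read 04 b2 as little → 0xb204
  opcode bits[15:10]=0x2c: cmpi/RI
  rd@[9:6]=0x8 ⇒ x8
  imm@[5:0]=0x4 ⇒ #4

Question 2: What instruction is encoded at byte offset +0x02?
off 0x02: read 74 86 as little → 0x8674
  opcode bits[15:10]=0x21: bor/RR
  rd: (w>>6)&0xf=0x9 → x9
  rs: (w>>2)&0xf=0xd → x13

bor x9, x13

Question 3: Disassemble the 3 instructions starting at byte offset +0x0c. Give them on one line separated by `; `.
@+0c  little-endian(80 5b) = 0x5b80
  op=0x5b80>>10=0x16 ⇒ load (RR)
  rd: (w>>6)&0xf=0xe → x14
  rs: (w>>2)&0xf=0x0 → x0
@+0e  little-endian(84 86) = 0x8684
  op=0x8684>>10=0x21 ⇒ bor (RR)
  rd: (w>>6)&0xf=0xa → x10
  rs: (w>>2)&0xf=0x1 → x1
@+10  little-endian(f0 d3) = 0xd3f0
  op=0xd3f0>>10=0x34 ⇒ bnz (J)
  imm: (w>>0)&0x3ff=0x3f0 (s10→-16) → #-16

load x14, x0; bor x10, x1; bnz #-16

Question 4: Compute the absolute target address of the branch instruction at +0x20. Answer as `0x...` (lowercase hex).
@+20  little-endian(e0 97) = 0x97e0
  top 6b → 0x25 → bl [J]
  imm: (w>>0)&0x3ff=0x3e0 (s10→-32) → #-32
  target = base 0x08d4 + off 0x20 + 2 + imm -32 = 0x08d6

0x08d6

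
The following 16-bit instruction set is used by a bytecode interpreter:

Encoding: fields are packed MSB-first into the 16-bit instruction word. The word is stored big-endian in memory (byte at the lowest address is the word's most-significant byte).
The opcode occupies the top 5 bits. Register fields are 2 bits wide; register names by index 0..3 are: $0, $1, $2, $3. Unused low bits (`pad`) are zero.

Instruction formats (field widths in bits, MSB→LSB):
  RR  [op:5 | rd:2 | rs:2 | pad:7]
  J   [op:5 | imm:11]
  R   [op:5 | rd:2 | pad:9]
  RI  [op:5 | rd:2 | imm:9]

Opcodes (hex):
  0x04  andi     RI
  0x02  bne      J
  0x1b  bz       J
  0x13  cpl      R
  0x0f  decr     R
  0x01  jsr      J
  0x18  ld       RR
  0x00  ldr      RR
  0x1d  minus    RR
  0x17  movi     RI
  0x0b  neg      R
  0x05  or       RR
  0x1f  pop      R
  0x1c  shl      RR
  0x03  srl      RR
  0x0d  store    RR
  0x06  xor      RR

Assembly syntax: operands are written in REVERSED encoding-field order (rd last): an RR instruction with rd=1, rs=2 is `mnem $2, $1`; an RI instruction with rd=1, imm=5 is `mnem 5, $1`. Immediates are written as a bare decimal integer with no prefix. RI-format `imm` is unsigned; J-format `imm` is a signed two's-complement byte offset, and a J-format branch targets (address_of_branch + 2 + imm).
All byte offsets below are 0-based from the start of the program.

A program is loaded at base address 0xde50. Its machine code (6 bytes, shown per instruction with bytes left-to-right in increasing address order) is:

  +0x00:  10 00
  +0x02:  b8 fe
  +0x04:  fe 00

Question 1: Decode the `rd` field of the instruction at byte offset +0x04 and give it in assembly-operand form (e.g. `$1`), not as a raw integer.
$3

+0x04: fe 00 ⇒ word 0xfe00 (big)
  top 5b → 0x1f → pop [R]
  [10:9] rd=3 = $3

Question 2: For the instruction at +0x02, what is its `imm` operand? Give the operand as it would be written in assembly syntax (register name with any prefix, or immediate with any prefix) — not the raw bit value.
254

off 0x02: read b8 fe as big → 0xb8fe
  op=0xb8fe>>11=0x17 ⇒ movi (RI)
  rd@[10:9]=0x0 ⇒ $0
  imm@[8:0]=0xfe ⇒ 254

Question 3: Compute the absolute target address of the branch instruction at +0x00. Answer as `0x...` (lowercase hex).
0xde52

+0x00: 10 00 ⇒ word 0x1000 (big)
  opcode bits[15:11]=0x2: bne/J
  [10:0] imm=0 = 0
  target = base 0xde50 + off 0x00 + 2 + imm 0 = 0xde52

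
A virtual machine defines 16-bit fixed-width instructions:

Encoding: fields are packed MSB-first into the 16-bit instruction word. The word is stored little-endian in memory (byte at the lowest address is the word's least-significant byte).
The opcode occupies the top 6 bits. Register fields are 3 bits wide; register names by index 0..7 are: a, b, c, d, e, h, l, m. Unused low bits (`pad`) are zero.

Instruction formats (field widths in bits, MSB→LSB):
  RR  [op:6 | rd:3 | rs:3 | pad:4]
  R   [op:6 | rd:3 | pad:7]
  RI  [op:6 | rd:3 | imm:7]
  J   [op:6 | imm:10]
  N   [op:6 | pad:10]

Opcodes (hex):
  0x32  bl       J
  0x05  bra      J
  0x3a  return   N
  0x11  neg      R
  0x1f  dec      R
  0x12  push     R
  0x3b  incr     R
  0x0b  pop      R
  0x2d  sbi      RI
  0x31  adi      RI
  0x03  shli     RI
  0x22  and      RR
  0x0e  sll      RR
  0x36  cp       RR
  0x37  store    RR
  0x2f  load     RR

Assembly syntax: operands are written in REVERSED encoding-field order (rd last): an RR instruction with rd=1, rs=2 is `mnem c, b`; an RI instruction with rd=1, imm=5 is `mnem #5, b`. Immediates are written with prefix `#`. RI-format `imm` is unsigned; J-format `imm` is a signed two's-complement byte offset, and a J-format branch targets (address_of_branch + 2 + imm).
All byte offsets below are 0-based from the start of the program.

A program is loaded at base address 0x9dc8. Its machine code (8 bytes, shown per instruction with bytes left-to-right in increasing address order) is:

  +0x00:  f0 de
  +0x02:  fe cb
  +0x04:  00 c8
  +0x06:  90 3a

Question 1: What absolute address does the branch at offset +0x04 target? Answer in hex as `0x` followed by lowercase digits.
off 0x04: read 00 c8 as little → 0xc800
  top 6b → 0x32 → bl [J]
  imm@[9:0]=0x0 ⇒ #0
  target = base 0x9dc8 + off 0x04 + 2 + imm 0 = 0x9dce

0x9dce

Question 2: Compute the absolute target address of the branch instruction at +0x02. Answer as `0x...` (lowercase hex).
@+02  little-endian(fe cb) = 0xcbfe
  op=0xcbfe>>10=0x32 ⇒ bl (J)
  [9:0] imm=1022 (s10→-2) = #-2
  target = base 0x9dc8 + off 0x02 + 2 + imm -2 = 0x9dca

0x9dca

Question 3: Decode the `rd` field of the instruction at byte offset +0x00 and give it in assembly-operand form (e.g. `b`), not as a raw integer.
h

[00] f0 de → 0xdef0
  op=0xdef0>>10=0x37 ⇒ store (RR)
  rd: (w>>7)&0x7=0x5 → h
  rs: (w>>4)&0x7=0x7 → m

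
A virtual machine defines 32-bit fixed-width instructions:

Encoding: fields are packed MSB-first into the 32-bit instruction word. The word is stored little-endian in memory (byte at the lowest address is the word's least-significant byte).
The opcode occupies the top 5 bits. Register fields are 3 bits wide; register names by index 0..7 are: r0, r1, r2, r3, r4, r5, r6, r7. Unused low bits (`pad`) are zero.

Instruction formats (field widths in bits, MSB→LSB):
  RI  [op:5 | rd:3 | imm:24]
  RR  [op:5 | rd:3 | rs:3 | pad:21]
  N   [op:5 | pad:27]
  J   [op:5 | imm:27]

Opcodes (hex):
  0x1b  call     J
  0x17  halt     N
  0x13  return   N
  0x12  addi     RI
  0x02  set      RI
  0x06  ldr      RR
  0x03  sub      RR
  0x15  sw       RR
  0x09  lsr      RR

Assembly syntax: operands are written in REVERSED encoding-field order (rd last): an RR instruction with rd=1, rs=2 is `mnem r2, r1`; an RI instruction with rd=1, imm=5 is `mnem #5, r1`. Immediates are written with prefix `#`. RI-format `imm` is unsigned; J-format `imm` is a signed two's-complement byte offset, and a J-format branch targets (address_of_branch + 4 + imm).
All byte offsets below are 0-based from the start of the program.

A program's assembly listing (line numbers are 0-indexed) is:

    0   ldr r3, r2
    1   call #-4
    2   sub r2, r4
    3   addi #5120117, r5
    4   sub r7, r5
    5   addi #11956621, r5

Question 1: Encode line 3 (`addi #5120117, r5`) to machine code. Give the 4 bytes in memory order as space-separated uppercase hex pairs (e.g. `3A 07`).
line 3 (addi): pack op=0x12:5|rd=5:3|imm=5120117:24 = 0x954e2075; little→ 75 20 4e 95

75 20 4E 95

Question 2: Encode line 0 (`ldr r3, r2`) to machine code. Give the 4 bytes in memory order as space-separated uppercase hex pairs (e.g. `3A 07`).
00 00 60 32

L0: ldr op=0x6:5|rd=2:3|rs=3:3|pad=0:21 ⇒ 0x32600000 ⇒ little 00 00 60 32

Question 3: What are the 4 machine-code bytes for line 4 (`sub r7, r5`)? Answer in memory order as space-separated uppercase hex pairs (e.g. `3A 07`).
00 00 E0 1D

line 4 (sub): pack op=0x3:5|rd=5:3|rs=7:3|pad=0:21 = 0x1de00000; little→ 00 00 e0 1d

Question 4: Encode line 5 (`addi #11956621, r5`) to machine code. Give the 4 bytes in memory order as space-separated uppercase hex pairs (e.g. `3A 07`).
8D 71 B6 95

line 5 (addi): pack op=0x12:5|rd=5:3|imm=11956621:24 = 0x95b6718d; little→ 8d 71 b6 95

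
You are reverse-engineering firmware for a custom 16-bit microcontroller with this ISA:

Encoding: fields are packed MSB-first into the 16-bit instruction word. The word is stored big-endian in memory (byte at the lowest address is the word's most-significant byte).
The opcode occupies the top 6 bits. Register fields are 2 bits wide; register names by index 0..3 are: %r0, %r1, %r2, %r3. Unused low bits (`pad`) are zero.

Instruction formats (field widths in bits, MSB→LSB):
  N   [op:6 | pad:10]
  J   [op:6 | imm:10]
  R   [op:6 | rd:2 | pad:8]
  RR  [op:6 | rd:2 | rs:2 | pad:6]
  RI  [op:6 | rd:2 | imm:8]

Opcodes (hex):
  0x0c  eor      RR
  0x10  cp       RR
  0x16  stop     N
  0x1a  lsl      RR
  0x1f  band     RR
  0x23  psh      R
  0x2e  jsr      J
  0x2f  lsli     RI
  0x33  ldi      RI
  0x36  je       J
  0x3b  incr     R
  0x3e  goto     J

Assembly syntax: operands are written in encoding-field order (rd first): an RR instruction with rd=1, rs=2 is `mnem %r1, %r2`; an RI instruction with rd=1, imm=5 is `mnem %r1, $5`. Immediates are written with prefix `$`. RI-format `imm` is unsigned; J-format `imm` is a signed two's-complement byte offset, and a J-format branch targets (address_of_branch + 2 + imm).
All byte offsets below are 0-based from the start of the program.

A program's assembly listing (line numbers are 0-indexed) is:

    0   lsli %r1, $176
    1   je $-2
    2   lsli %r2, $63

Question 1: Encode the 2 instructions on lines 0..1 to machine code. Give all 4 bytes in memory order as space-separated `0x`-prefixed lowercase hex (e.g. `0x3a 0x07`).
0. lsli fields op=0x2f:6|rd=1:2|imm=176:8 → word bdb0h → bd b0
1. je fields op=0x36:6|imm=-2:10 → word dbfeh → db fe

0xbd 0xb0 0xdb 0xfe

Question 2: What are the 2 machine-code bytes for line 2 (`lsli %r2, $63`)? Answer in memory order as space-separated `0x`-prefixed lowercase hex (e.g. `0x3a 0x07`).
2. lsli fields op=0x2f:6|rd=2:2|imm=63:8 → word be3fh → be 3f

0xbe 0x3f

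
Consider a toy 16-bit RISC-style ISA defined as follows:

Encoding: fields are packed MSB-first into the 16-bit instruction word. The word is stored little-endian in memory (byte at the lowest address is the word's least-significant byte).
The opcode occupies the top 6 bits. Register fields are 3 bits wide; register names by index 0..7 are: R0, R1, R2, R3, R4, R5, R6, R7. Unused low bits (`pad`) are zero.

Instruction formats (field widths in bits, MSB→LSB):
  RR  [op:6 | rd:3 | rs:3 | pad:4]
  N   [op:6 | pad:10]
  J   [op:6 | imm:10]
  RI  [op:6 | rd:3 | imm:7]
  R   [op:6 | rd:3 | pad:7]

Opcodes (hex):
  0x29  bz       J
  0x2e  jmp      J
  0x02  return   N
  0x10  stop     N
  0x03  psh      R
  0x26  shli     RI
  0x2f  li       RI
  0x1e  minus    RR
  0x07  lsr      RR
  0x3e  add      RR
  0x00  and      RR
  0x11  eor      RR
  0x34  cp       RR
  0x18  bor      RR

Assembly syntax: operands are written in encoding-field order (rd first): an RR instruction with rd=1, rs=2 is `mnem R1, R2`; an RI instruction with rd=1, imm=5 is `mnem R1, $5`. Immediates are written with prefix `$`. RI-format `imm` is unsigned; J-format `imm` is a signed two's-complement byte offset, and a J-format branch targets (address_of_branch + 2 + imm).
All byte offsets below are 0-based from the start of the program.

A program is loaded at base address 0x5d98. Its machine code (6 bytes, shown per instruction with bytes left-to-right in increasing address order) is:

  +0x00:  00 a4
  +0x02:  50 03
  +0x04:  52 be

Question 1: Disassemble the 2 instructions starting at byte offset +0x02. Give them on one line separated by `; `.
and R6, R5; li R4, $82

off 0x02: read 50 03 as little → 0x0350
  top 6b → 0x0 → and [RR]
  rd: (w>>7)&0x7=0x6 → R6
  rs: (w>>4)&0x7=0x5 → R5
off 0x04: read 52 be as little → 0xbe52
  top 6b → 0x2f → li [RI]
  rd: (w>>7)&0x7=0x4 → R4
  imm: (w>>0)&0x7f=0x52 → $82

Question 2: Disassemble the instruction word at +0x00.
bz $0

+0x00: 00 a4 ⇒ word 0xa400 (little)
  op=0xa400>>10=0x29 ⇒ bz (J)
  [9:0] imm=0 = $0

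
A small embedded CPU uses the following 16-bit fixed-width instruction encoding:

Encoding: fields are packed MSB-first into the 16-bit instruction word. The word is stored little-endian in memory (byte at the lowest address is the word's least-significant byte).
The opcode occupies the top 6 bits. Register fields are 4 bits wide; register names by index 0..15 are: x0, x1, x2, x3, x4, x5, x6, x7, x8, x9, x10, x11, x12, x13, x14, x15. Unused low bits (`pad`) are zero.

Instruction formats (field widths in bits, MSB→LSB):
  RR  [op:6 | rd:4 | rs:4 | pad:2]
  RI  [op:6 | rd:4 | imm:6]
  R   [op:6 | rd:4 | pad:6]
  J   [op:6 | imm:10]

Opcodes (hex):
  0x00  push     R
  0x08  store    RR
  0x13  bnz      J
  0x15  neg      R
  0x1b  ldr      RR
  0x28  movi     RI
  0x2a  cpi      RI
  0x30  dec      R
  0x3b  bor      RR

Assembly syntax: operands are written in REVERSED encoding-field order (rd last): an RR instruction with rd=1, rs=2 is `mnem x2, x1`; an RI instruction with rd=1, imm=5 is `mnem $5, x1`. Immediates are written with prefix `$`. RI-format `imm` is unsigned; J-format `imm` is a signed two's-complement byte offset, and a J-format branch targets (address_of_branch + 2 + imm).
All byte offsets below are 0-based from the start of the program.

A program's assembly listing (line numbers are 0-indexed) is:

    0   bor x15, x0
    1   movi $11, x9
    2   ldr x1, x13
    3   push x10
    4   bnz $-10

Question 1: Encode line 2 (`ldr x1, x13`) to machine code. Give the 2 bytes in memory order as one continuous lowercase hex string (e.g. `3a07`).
L2: ldr op=0x1b:6|rd=13:4|rs=1:4|pad=0:2 ⇒ 0x6f44 ⇒ little 44 6f

446f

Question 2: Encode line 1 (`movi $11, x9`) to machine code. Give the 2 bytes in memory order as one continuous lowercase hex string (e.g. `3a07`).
line 1 (movi): pack op=0x28:6|rd=9:4|imm=11:6 = 0xa24b; little→ 4b a2

4ba2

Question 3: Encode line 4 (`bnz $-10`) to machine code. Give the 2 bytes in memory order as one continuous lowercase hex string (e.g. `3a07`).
L4: bnz op=0x13:6|imm=-10:10 ⇒ 0x4ff6 ⇒ little f6 4f

f64f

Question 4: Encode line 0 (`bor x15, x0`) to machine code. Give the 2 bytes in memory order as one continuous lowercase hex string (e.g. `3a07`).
3cec

line 0 (bor): pack op=0x3b:6|rd=0:4|rs=15:4|pad=0:2 = 0xec3c; little→ 3c ec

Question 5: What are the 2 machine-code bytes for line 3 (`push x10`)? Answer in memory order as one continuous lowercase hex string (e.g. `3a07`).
8002

3. push fields op=0x0:6|rd=10:4|pad=0:6 → word 0280h → 80 02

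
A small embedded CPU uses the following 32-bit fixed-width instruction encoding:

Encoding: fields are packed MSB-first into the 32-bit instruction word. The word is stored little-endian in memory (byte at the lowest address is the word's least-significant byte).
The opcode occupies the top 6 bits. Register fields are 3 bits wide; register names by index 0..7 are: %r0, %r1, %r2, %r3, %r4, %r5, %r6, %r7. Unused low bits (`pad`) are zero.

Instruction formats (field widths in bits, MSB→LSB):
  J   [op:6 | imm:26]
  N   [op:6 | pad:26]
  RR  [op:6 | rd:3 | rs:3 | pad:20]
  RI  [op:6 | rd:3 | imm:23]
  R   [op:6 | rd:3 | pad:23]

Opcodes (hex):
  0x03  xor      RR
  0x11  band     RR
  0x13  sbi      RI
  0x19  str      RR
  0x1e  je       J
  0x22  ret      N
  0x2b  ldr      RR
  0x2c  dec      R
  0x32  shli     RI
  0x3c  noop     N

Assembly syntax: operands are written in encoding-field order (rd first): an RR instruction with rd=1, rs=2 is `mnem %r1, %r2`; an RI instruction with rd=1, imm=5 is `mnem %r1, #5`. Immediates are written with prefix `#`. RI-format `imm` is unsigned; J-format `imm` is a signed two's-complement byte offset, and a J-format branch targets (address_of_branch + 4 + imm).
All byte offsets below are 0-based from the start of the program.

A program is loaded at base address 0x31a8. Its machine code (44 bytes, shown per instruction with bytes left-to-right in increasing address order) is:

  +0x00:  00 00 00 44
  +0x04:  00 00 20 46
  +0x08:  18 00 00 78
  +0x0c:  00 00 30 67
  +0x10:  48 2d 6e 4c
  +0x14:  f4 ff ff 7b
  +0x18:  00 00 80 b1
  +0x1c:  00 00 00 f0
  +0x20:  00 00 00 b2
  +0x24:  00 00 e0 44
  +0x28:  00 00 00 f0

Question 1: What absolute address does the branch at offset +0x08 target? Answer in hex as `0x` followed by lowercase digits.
off 0x08: read 18 00 00 78 as little → 0x78000018
  opcode bits[31:26]=0x1e: je/J
  imm: (w>>0)&0x3ffffff=0x18 → #24
  target = base 0x31a8 + off 0x08 + 4 + imm 24 = 0x31cc

0x31cc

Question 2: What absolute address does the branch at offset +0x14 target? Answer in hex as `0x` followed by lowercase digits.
[14] f4 ff ff 7b → 0x7bfffff4
  top 6b → 0x1e → je [J]
  imm@[25:0]=0x3fffff4 (s26→-12) ⇒ #-12
  target = base 0x31a8 + off 0x14 + 4 + imm -12 = 0x31b4

0x31b4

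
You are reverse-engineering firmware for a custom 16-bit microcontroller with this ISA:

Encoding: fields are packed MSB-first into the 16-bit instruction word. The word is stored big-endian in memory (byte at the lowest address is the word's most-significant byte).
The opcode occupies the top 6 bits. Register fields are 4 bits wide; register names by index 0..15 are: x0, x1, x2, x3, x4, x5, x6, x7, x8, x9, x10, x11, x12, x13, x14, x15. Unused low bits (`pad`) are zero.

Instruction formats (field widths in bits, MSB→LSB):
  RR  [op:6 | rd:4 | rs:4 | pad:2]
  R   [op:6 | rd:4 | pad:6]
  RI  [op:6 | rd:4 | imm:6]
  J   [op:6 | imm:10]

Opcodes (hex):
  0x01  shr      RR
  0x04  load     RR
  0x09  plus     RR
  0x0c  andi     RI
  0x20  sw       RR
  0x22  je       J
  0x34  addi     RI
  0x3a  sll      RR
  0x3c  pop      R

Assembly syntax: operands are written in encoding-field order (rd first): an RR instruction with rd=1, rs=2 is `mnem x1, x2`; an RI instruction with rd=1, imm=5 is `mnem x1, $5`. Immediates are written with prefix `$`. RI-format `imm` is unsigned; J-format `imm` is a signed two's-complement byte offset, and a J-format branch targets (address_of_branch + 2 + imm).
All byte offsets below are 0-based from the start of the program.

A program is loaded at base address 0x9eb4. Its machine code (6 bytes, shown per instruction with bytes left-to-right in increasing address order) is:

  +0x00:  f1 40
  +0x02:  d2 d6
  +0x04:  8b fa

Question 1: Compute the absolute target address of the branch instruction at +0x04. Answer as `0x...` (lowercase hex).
[04] 8b fa → 0x8bfa
  top 6b → 0x22 → je [J]
  imm: (w>>0)&0x3ff=0x3fa (s10→-6) → $-6
  target = base 0x9eb4 + off 0x04 + 2 + imm -6 = 0x9eb4

0x9eb4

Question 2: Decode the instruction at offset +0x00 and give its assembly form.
pop x5

[00] f1 40 → 0xf140
  top 6b → 0x3c → pop [R]
  rd@[9:6]=0x5 ⇒ x5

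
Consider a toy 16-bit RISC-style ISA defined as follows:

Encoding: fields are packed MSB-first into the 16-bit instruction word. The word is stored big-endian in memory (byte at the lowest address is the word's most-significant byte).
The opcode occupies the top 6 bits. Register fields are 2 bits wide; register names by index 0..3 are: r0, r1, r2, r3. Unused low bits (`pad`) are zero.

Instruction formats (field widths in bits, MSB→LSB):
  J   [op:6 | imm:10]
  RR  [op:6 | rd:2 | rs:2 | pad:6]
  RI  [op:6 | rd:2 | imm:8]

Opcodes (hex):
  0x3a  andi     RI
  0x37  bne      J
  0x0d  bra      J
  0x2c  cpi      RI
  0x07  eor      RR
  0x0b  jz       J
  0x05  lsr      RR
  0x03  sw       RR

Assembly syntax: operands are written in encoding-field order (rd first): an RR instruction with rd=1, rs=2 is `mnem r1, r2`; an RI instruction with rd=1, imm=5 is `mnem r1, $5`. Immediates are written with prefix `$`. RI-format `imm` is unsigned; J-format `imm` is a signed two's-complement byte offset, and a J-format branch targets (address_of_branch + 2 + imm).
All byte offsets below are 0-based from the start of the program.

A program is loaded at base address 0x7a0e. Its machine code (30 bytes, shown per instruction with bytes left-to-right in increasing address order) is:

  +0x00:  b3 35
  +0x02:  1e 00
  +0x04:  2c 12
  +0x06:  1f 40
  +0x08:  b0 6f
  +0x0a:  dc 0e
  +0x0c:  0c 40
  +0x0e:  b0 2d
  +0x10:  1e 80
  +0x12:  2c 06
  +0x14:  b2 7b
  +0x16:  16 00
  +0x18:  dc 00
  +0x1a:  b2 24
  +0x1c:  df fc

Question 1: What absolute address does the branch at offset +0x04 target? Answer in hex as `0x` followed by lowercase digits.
[04] 2c 12 → 0x2c12
  top 6b → 0xb → jz [J]
  imm@[9:0]=0x12 ⇒ $18
  target = base 0x7a0e + off 0x04 + 2 + imm 18 = 0x7a26

0x7a26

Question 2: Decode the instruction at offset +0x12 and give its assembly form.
off 0x12: read 2c 06 as big → 0x2c06
  opcode bits[15:10]=0xb: jz/J
  imm@[9:0]=0x6 ⇒ $6

jz $6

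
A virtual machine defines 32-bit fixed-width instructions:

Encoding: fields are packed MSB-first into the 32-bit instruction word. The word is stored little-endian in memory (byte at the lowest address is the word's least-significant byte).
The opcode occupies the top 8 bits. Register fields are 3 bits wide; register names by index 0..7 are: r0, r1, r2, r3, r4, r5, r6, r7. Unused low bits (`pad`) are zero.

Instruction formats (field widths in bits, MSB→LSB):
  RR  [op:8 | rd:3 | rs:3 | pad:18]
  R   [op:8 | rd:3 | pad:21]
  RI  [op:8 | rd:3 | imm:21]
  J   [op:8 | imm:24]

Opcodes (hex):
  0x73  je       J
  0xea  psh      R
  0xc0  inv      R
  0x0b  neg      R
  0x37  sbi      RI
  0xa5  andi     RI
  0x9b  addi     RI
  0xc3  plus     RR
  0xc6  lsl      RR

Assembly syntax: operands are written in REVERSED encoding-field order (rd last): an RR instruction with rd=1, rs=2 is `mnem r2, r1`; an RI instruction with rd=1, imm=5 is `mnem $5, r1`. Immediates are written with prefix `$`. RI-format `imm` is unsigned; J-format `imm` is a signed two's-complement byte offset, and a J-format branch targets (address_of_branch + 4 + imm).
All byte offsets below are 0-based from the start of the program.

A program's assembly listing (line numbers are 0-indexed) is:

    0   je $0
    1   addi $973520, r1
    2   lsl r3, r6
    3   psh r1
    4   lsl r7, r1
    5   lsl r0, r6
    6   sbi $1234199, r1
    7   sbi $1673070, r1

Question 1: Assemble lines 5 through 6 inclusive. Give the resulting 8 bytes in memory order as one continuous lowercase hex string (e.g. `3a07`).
0000c0c617d53237

5. lsl fields op=0xc6:8|rd=6:3|rs=0:3|pad=0:18 → word c6c00000h → 00 00 c0 c6
6. sbi fields op=0x37:8|rd=1:3|imm=1234199:21 → word 3732d517h → 17 d5 32 37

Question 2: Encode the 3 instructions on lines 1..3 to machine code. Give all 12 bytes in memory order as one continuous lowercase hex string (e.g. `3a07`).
1. addi fields op=0x9b:8|rd=1:3|imm=973520:21 → word 9b2edad0h → d0 da 2e 9b
2. lsl fields op=0xc6:8|rd=6:3|rs=3:3|pad=0:18 → word c6cc0000h → 00 00 cc c6
3. psh fields op=0xea:8|rd=1:3|pad=0:21 → word ea200000h → 00 00 20 ea

d0da2e9b0000ccc6000020ea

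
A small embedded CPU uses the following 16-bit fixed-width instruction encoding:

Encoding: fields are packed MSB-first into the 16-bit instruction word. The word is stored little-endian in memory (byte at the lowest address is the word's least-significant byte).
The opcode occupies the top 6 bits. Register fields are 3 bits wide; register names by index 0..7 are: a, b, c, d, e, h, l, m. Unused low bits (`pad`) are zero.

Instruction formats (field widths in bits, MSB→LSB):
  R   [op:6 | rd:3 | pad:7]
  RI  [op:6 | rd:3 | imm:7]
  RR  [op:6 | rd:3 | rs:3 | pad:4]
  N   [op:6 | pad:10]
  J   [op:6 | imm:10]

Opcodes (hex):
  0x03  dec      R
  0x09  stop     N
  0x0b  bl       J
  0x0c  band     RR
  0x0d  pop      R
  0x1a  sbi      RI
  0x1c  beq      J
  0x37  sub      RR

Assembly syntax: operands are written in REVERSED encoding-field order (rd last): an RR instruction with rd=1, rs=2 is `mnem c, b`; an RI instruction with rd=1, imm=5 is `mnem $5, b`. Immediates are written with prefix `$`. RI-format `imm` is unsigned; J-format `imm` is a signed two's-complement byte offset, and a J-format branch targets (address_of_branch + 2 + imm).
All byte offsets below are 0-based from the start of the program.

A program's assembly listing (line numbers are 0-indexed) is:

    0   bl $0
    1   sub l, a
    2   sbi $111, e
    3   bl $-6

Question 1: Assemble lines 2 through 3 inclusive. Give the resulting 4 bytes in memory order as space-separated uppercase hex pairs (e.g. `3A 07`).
L2: sbi op=0x1a:6|rd=4:3|imm=111:7 ⇒ 0x6a6f ⇒ little 6f 6a
L3: bl op=0xb:6|imm=-6:10 ⇒ 0x2ffa ⇒ little fa 2f

6F 6A FA 2F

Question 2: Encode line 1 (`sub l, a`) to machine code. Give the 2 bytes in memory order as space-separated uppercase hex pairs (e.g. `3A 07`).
60 DC

L1: sub op=0x37:6|rd=0:3|rs=6:3|pad=0:4 ⇒ 0xdc60 ⇒ little 60 dc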